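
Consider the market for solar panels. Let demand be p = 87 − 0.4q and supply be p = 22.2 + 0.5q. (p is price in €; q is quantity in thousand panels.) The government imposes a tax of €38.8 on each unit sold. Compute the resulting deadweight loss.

Competitive equilibrium: 87 − 0.4q = 22.2 + 0.5q → q* = 72, p* = 58.2.
With the tax, the buyer price exceeds the seller price by 38.8: (87 − 0.4q) − (22.2 + 0.5q) = 38.8 → q' = 28.8889.
Δq = 72 − 28.8889 = 43.1111; the wedge equals the tax, 38.8.
DWL = ½ × 43.1111 × 38.8 = €836.36 thousand.

€836.36 thousand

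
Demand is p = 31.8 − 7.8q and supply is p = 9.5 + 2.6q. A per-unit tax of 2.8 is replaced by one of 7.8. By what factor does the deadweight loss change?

Competitive equilibrium: 31.8 − 7.8q = 9.5 + 2.6q → q* = 2.1442, p* = 15.075.
For a per-unit tax t: Δq = t/10.4, so DWL = ½·t·(t/10.4) = t²/20.8.
At t = 2.8: DWL = 0.377. At t = 7.8: DWL = 2.925.
Ratio = (7.8/2.8)² = 7.760.

7.760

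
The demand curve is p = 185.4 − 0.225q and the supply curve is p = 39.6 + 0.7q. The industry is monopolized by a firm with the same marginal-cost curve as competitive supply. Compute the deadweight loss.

Competitive equilibrium: 185.4 − 0.225q = 39.6 + 0.7q → q* = 157.6216, p* = 149.9351.
Marginal revenue: MR = 185.4 − 0.45q. Set MR = MC: 185.4 − 0.45q = 39.6 + 0.7q → q_m = 126.7826.
Price p_m = 185.4 − 0.225·126.7826 = 156.8739; MC(q_m) = 39.6 + 0.7·126.7826 = 128.3478.
Competitive q* = 157.6216, so Δq = 30.839; wedge = 156.8739 − 128.3478 = 28.5261.
Welfare loss = ½ × 30.839 × 28.5261 = 439.86.

439.86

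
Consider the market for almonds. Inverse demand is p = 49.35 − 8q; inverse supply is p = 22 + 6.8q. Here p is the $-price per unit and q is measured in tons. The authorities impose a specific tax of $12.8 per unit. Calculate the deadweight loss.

Competitive equilibrium: 49.35 − 8q = 22 + 6.8q → q* = 1.848, p* = 34.5662.
With the tax, the buyer price exceeds the seller price by 12.8: (49.35 − 8q) − (22 + 6.8q) = 12.8 → q' = 0.9831.
Δq = 1.848 − 0.9831 = 0.8649; the wedge equals the tax, 12.8.
Welfare loss = ½ × 0.8649 × 12.8 = $5.54.

$5.54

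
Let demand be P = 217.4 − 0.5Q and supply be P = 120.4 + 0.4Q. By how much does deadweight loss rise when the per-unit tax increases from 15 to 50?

Competitive equilibrium: 217.4 − 0.5Q = 120.4 + 0.4Q → Q* = 107.7778, P* = 163.5111.
For a per-unit tax t: ΔQ = t/0.9, so DWL = ½·t·(t/0.9) = t²/1.8.
At t = 15: DWL = 125. At t = 50: DWL = 1388.889.
Increase = 1388.889 − 125 = 1263.89.

1263.89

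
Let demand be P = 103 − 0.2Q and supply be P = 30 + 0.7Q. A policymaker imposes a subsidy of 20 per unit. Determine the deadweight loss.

Competitive equilibrium: 103 − 0.2Q = 30 + 0.7Q → Q* = 81.1111, P* = 86.7778.
The subsidy lowers effective supply by 20: P = 10 + 0.7Q.
New quantity: 103 − 0.2Q = 10 + 0.7Q → Q' = 103.3333.
Overproduction ΔQ = 103.3333 − 81.1111 = 22.2222; wedge = subsidy = 20.
Welfare loss = ½ × 22.2222 × 20 = 222.22.

222.22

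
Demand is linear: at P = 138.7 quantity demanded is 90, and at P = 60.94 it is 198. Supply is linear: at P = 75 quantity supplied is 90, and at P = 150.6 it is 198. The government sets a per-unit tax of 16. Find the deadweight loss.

90.14

Demand slope = (60.94 − 138.7)/(198 − 90) = −0.72, so P = 203.5 − 0.72Q.
Supply slope = (150.6 − 75)/(198 − 90) = 0.7, so P = 12 + 0.7Q.
Competitive equilibrium: 203.5 − 0.72Q = 12 + 0.7Q → Q* = 134.8592, P* = 106.4014.
With the tax, the buyer price exceeds the seller price by 16: (203.5 − 0.72Q) − (12 + 0.7Q) = 16 → Q' = 123.5915.
ΔQ = 134.8592 − 123.5915 = 11.2677; the wedge equals the tax, 16.
Welfare loss = ½ × 11.2677 × 16 = 90.14.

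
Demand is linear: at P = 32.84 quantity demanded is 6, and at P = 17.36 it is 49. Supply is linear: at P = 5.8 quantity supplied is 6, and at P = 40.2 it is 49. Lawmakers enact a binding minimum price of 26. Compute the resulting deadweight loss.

10.78

Demand slope = (17.36 − 32.84)/(49 − 6) = −0.36, so P = 35 − 0.36Q.
Supply slope = (40.2 − 5.8)/(49 − 6) = 0.8, so P = 1 + 0.8Q.
Competitive equilibrium: 35 − 0.36Q = 1 + 0.8Q → Q* = 29.3103, P* = 24.4483.
At the floor P = 26, quantity demanded = (35 − 26)/0.36 = 25.
Sellers' marginal cost at Q' = 25: 1 + 0.8·25 = 21.
ΔQ = 29.3103 − 25 = 4.3103; wedge = 26 − 21 = 5.
Welfare loss = ½ × 4.3103 × 5 = 10.78.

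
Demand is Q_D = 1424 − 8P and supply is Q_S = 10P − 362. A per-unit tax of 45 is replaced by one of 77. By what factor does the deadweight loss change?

2.928

In inverse form: demand P = 178 − 0.125Q, supply P = 36.2 + 0.1Q.
Competitive equilibrium: 178 − 0.125Q = 36.2 + 0.1Q → Q* = 630.2222, P* = 99.2222.
For a per-unit tax t: ΔQ = t/0.225, so DWL = ½·t·(t/0.225) = t²/0.45.
At t = 45: DWL = 4500. At t = 77: DWL = 13175.556.
Ratio = (77/45)² = 2.928.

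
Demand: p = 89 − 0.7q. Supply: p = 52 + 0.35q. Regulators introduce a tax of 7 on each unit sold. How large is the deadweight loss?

23.33

Competitive equilibrium: 89 − 0.7q = 52 + 0.35q → q* = 35.2381, p* = 64.3333.
With the tax, the buyer price exceeds the seller price by 7: (89 − 0.7q) − (52 + 0.35q) = 7 → q' = 28.5714.
Δq = 35.2381 − 28.5714 = 6.6667; the wedge equals the tax, 7.
Welfare loss = ½ × 6.6667 × 7 = 23.33.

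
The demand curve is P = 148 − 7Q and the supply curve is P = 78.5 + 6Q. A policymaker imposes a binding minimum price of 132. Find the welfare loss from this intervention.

60.88

Competitive equilibrium: 148 − 7Q = 78.5 + 6Q → Q* = 5.3462, P* = 110.5769.
At the floor P = 132, quantity demanded = (148 − 132)/7 = 2.2857.
Sellers' marginal cost at Q' = 2.2857: 78.5 + 6·2.2857 = 92.2142.
ΔQ = 5.3462 − 2.2857 = 3.0605; wedge = 132 − 92.2142 = 39.7858.
DWL = ½ × 3.0605 × 39.7858 = 60.88.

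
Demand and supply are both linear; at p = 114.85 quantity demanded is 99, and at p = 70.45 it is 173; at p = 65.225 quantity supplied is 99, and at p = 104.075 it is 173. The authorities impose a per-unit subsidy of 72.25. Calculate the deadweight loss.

Demand slope = (70.45 − 114.85)/(173 − 99) = −0.6, so p = 174.25 − 0.6q.
Supply slope = (104.075 − 65.225)/(173 − 99) = 0.525, so p = 13.25 + 0.525q.
Competitive equilibrium: 174.25 − 0.6q = 13.25 + 0.525q → q* = 143.1111, p* = 88.3833.
The subsidy lowers effective supply by 72.25: p = 0.525q − 59.
New quantity: 174.25 − 0.6q = 0.525q − 59 → q' = 207.3333.
Overproduction Δq = 207.3333 − 143.1111 = 64.2222; wedge = subsidy = 72.25.
DWL = ½ × 64.2222 × 72.25 = 2320.03.

2320.03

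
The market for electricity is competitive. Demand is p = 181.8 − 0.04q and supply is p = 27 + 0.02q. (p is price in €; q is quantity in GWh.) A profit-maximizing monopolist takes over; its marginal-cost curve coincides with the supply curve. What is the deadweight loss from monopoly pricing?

€31950.72

Competitive equilibrium: 181.8 − 0.04q = 27 + 0.02q → q* = 2580, p* = 78.6.
Marginal revenue: MR = 181.8 − 0.08q. Set MR = MC: 181.8 − 0.08q = 27 + 0.02q → q_m = 1548.
Price p_m = 181.8 − 0.04·1548 = 119.88; MC(q_m) = 27 + 0.02·1548 = 57.96.
Competitive q* = 2580, so Δq = 1032; wedge = 119.88 − 57.96 = 61.92.
The triangle = ½ × 1032 × 61.92 = €31950.72.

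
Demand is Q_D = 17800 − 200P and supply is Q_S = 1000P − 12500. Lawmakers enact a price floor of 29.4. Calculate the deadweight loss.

2066.70

In inverse form: demand P = 89 − 0.005Q, supply P = 12.5 + 0.001Q.
Competitive equilibrium: 89 − 0.005Q = 12.5 + 0.001Q → Q* = 12750, P* = 25.25.
At the floor P = 29.4, quantity demanded = (89 − 29.4)/0.005 = 11920.
Sellers' marginal cost at Q' = 11920: 12.5 + 0.001·11920 = 24.42.
ΔQ = 12750 − 11920 = 830; wedge = 29.4 − 24.42 = 4.98.
DWL = ½ × 830 × 4.98 = 2066.70.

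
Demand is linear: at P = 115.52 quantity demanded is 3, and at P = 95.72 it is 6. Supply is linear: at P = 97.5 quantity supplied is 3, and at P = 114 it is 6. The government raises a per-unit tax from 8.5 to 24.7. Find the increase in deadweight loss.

Demand slope = (95.72 − 115.52)/(6 − 3) = −6.6, so P = 135.32 − 6.6Q.
Supply slope = (114 − 97.5)/(6 − 3) = 5.5, so P = 81 + 5.5Q.
Competitive equilibrium: 135.32 − 6.6Q = 81 + 5.5Q → Q* = 4.4893, P* = 105.6909.
For a per-unit tax t: ΔQ = t/12.1, so DWL = ½·t·(t/12.1) = t²/24.2.
At t = 8.5: DWL = 2.986. At t = 24.7: DWL = 25.21.
Increase = 25.21 − 2.986 = 22.22.

22.22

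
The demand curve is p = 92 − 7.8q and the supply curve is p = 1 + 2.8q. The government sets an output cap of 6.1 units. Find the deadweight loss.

32.73

Competitive equilibrium: 92 − 7.8q = 1 + 2.8q → q* = 8.5849, p* = 25.0377.
At q = 6.1: demand price = 92 − 7.8·6.1 = 44.42; supply price = 1 + 2.8·6.1 = 18.08.
Δq = 8.5849 − 6.1 = 2.4849; wedge = 44.42 − 18.08 = 26.34.
Deadweight loss = ½ × 2.4849 × 26.34 = 32.73.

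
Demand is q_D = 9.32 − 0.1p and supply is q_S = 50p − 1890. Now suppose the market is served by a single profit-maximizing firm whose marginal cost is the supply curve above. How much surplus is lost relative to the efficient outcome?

38.21

In inverse form: demand p = 93.2 − 10q, supply p = 37.8 + 0.02q.
Competitive equilibrium: 93.2 − 10q = 37.8 + 0.02q → q* = 5.5289, p* = 37.9106.
Marginal revenue: MR = 93.2 − 20q. Set MR = MC: 93.2 − 20q = 37.8 + 0.02q → q_m = 2.7672.
Price p_m = 93.2 − 10·2.7672 = 65.528; MC(q_m) = 37.8 + 0.02·2.7672 = 37.8553.
Competitive q* = 5.5289, so Δq = 2.7617; wedge = 65.528 − 37.8553 = 27.6727.
The triangle = ½ × 2.7617 × 27.6727 = 38.21.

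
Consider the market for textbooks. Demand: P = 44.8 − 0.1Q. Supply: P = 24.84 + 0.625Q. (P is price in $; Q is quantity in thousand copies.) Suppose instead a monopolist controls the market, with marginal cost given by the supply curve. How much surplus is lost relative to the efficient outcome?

Competitive equilibrium: 44.8 − 0.1Q = 24.84 + 0.625Q → Q* = 27.531, P* = 42.0469.
Marginal revenue: MR = 44.8 − 0.2Q. Set MR = MC: 44.8 − 0.2Q = 24.84 + 0.625Q → Q_m = 24.1939.
Price P_m = 44.8 − 0.1·24.1939 = 42.3806; MC(Q_m) = 24.84 + 0.625·24.1939 = 39.9612.
Competitive Q* = 27.531, so ΔQ = 3.3371; wedge = 42.3806 − 39.9612 = 2.4194.
Welfare loss = ½ × 3.3371 × 2.4194 = $4.04 thousand.

$4.04 thousand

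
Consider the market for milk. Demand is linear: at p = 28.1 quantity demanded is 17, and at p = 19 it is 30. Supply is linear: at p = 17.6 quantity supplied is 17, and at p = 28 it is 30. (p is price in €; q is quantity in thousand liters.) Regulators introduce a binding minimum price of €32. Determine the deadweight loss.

€118.53 thousand

Demand slope = (19 − 28.1)/(30 − 17) = −0.7, so p = 40 − 0.7q.
Supply slope = (28 − 17.6)/(30 − 17) = 0.8, so p = 4 + 0.8q.
Competitive equilibrium: 40 − 0.7q = 4 + 0.8q → q* = 24, p* = 23.2.
At the floor p = 32, quantity demanded = (40 − 32)/0.7 = 11.4286.
Sellers' marginal cost at q' = 11.4286: 4 + 0.8·11.4286 = 13.1429.
Δq = 24 − 11.4286 = 12.5714; wedge = 32 − 13.1429 = 18.8571.
The triangle = ½ × 12.5714 × 18.8571 = €118.53 thousand.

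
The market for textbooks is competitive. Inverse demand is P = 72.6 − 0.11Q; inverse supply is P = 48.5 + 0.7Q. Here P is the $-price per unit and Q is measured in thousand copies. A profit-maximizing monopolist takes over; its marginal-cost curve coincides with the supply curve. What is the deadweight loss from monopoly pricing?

Competitive equilibrium: 72.6 − 0.11Q = 48.5 + 0.7Q → Q* = 29.7531, P* = 69.3272.
Marginal revenue: MR = 72.6 − 0.22Q. Set MR = MC: 72.6 − 0.22Q = 48.5 + 0.7Q → Q_m = 26.1957.
Price P_m = 72.6 − 0.11·26.1957 = 69.7185; MC(Q_m) = 48.5 + 0.7·26.1957 = 66.837.
Competitive Q* = 29.7531, so ΔQ = 3.5574; wedge = 69.7185 − 66.837 = 2.8815.
DWL = ½ × 3.5574 × 2.8815 = $5.13 thousand.

$5.13 thousand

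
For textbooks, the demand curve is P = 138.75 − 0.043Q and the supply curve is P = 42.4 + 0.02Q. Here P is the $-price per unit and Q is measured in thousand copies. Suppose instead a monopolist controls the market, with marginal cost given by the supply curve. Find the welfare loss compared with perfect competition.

Competitive equilibrium: 138.75 − 0.043Q = 42.4 + 0.02Q → Q* = 1529.36508, P* = 72.9873.
Marginal revenue: MR = 138.75 − 0.086Q. Set MR = MC: 138.75 − 0.086Q = 42.4 + 0.02Q → Q_m = 908.96226.
Price P_m = 138.75 − 0.043·908.96226 = 99.66462; MC(Q_m) = 42.4 + 0.02·908.96226 = 60.57925.
Competitive Q* = 1529.36508, so ΔQ = 620.40282; wedge = 99.66462 − 60.57925 = 39.08537.
DWL = ½ × 620.40282 × 39.08537 = $12124.34 thousand.

$12124.34 thousand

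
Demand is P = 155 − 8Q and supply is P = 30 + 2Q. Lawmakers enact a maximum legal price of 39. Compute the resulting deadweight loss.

Competitive equilibrium: 155 − 8Q = 30 + 2Q → Q* = 12.5, P* = 55.
At the ceiling P = 39, quantity supplied = (39 − 30)/2 = 4.5.
Willingness to pay at Q' = 4.5: 155 − 8·4.5 = 119.
ΔQ = 12.5 − 4.5 = 8; wedge = 119 − 39 = 80.
The triangle = ½ × 8 × 80 = 320.

320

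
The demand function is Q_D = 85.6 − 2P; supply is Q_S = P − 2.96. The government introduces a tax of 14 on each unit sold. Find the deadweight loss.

In inverse form: demand P = 42.8 − 0.5Q, supply P = 2.96 + Q.
Competitive equilibrium: 42.8 − 0.5Q = 2.96 + Q → Q* = 26.56, P* = 29.52.
With the tax, the buyer price exceeds the seller price by 14: (42.8 − 0.5Q) − (2.96 + Q) = 14 → Q' = 17.2267.
ΔQ = 26.56 − 17.2267 = 9.3333; the wedge equals the tax, 14.
Welfare loss = ½ × 9.3333 × 14 = 65.33.

65.33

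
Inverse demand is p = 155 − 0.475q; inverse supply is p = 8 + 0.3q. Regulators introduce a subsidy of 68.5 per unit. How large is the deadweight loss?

Competitive equilibrium: 155 − 0.475q = 8 + 0.3q → q* = 189.6774, p* = 64.9032.
The subsidy lowers effective supply by 68.5: p = 0.3q − 60.5.
New quantity: 155 − 0.475q = 0.3q − 60.5 → q' = 278.0645.
Overproduction Δq = 278.0645 − 189.6774 = 88.3871; wedge = subsidy = 68.5.
DWL = ½ × 88.3871 × 68.5 = 3027.26.

3027.26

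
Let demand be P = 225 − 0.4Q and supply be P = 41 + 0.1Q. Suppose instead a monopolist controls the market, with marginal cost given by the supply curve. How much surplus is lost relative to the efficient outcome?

Competitive equilibrium: 225 − 0.4Q = 41 + 0.1Q → Q* = 368, P* = 77.8.
Marginal revenue: MR = 225 − 0.8Q. Set MR = MC: 225 − 0.8Q = 41 + 0.1Q → Q_m = 204.444444.
Price P_m = 225 − 0.4·204.444444 = 143.222222; MC(Q_m) = 41 + 0.1·204.444444 = 61.444444.
Competitive Q* = 368, so ΔQ = 163.555556; wedge = 143.222222 − 61.444444 = 81.777778.
The triangle = ½ × 163.555556 × 81.777778 = 6687.60.

6687.60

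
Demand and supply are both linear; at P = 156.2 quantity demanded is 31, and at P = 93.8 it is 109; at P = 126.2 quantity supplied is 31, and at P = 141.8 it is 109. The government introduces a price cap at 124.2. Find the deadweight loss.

Demand slope = (93.8 − 156.2)/(109 − 31) = −0.8, so P = 181 − 0.8Q.
Supply slope = (141.8 − 126.2)/(109 − 31) = 0.2, so P = 120 + 0.2Q.
Competitive equilibrium: 181 − 0.8Q = 120 + 0.2Q → Q* = 61, P* = 132.2.
At the ceiling P = 124.2, quantity supplied = (124.2 − 120)/0.2 = 21.
Willingness to pay at Q' = 21: 181 − 0.8·21 = 164.2.
ΔQ = 61 − 21 = 40; wedge = 164.2 − 124.2 = 40.
The triangle = ½ × 40 × 40 = 800.

800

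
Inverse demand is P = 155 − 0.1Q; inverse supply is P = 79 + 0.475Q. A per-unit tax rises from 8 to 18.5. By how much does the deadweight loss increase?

Competitive equilibrium: 155 − 0.1Q = 79 + 0.475Q → Q* = 132.1739, P* = 141.7826.
For a per-unit tax t: ΔQ = t/0.575, so DWL = ½·t·(t/0.575) = t²/1.15.
At t = 8: DWL = 55.652. At t = 18.5: DWL = 297.609.
Increase = 297.609 − 55.652 = 241.96.

241.96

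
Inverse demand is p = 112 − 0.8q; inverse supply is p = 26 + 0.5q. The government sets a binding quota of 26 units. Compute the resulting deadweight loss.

1048.02

Competitive equilibrium: 112 − 0.8q = 26 + 0.5q → q* = 66.15385, p* = 59.07692.
At q = 26: demand price = 112 − 0.8·26 = 91.2; supply price = 26 + 0.5·26 = 39.
Δq = 66.15385 − 26 = 40.15385; wedge = 91.2 − 39 = 52.2.
Welfare loss = ½ × 40.15385 × 52.2 = 1048.02.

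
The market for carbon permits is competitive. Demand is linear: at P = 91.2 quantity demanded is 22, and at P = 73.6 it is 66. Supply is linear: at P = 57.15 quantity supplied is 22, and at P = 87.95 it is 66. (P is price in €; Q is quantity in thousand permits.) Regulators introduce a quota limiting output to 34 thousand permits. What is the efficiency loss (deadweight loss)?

Demand slope = (73.6 − 91.2)/(66 − 22) = −0.4, so P = 100 − 0.4Q.
Supply slope = (87.95 − 57.15)/(66 − 22) = 0.7, so P = 41.75 + 0.7Q.
Competitive equilibrium: 100 − 0.4Q = 41.75 + 0.7Q → Q* = 52.9545, P* = 78.8182.
At Q = 34: demand price = 100 − 0.4·34 = 86.4; supply price = 41.75 + 0.7·34 = 65.55.
ΔQ = 52.9545 − 34 = 18.9545; wedge = 86.4 − 65.55 = 20.85.
DWL = ½ × 18.9545 × 20.85 = €197.60 thousand.

€197.60 thousand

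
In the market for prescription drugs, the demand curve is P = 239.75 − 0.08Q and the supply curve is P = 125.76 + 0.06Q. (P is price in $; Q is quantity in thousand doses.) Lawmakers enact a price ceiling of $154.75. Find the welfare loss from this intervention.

Competitive equilibrium: 239.75 − 0.08Q = 125.76 + 0.06Q → Q* = 814.2143, P* = 174.6129.
At the ceiling P = 154.75, quantity supplied = (154.75 − 125.76)/0.06 = 483.1667.
Willingness to pay at Q' = 483.1667: 239.75 − 0.08·483.1667 = 201.0967.
ΔQ = 814.2143 − 483.1667 = 331.0476; wedge = 201.0967 − 154.75 = 46.3467.
Deadweight loss = ½ × 331.0476 × 46.3467 = $7671.48 thousand.

$7671.48 thousand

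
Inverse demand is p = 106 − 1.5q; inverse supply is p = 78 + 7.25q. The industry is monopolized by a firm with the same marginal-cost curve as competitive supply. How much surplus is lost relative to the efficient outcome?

Competitive equilibrium: 106 − 1.5q = 78 + 7.25q → q* = 3.2, p* = 101.2.
Marginal revenue: MR = 106 − 3q. Set MR = MC: 106 − 3q = 78 + 7.25q → q_m = 2.7317.
Price p_m = 106 − 1.5·2.7317 = 101.9025; MC(q_m) = 78 + 7.25·2.7317 = 97.8048.
Competitive q* = 3.2, so Δq = 0.4683; wedge = 101.9025 − 97.8048 = 4.0977.
Welfare loss = ½ × 0.4683 × 4.0977 = 0.96.

0.96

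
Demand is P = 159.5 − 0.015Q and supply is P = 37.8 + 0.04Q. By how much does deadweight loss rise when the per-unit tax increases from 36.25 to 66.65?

28437.82

Competitive equilibrium: 159.5 − 0.015Q = 37.8 + 0.04Q → Q* = 2212.7273, P* = 126.3091.
For a per-unit tax t: ΔQ = t/0.055, so DWL = ½·t·(t/0.055) = t²/0.11.
At t = 36.25: DWL = 11946.023. At t = 66.65: DWL = 40383.841.
Increase = 40383.841 − 11946.023 = 28437.82.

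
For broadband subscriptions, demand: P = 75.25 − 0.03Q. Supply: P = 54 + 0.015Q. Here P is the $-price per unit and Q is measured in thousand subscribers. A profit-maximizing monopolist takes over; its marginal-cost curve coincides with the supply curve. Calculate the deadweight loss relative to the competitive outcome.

$802.78 thousand

Competitive equilibrium: 75.25 − 0.03Q = 54 + 0.015Q → Q* = 472.2222, P* = 61.0833.
Marginal revenue: MR = 75.25 − 0.06Q. Set MR = MC: 75.25 − 0.06Q = 54 + 0.015Q → Q_m = 283.3333.
Price P_m = 75.25 − 0.03·283.3333 = 66.75; MC(Q_m) = 54 + 0.015·283.3333 = 58.25.
Competitive Q* = 472.2222, so ΔQ = 188.8889; wedge = 66.75 − 58.25 = 8.5.
Deadweight loss = ½ × 188.8889 × 8.5 = $802.78 thousand.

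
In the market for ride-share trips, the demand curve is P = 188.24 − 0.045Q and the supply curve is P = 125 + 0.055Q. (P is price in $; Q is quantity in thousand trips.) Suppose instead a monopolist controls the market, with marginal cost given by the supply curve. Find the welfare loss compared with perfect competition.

$1925.94 thousand

Competitive equilibrium: 188.24 − 0.045Q = 125 + 0.055Q → Q* = 632.4, P* = 159.782.
Marginal revenue: MR = 188.24 − 0.09Q. Set MR = MC: 188.24 − 0.09Q = 125 + 0.055Q → Q_m = 436.1379.
Price P_m = 188.24 − 0.045·436.1379 = 168.6138; MC(Q_m) = 125 + 0.055·436.1379 = 148.9876.
Competitive Q* = 632.4, so ΔQ = 196.2621; wedge = 168.6138 − 148.9876 = 19.6262.
Welfare loss = ½ × 196.2621 × 19.6262 = $1925.94 thousand.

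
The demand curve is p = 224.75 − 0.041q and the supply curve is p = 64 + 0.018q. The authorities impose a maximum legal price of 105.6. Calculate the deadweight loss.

Competitive equilibrium: 224.75 − 0.041q = 64 + 0.018q → q* = 2724.57627, p* = 113.04237.
At the ceiling p = 105.6, quantity supplied = (105.6 − 64)/0.018 = 2311.11111.
Willingness to pay at q' = 2311.11111: 224.75 − 0.041·2311.11111 = 129.99444.
Δq = 2724.57627 − 2311.11111 = 413.46516; wedge = 129.99444 − 105.6 = 24.39444.
DWL = ½ × 413.46516 × 24.39444 = 5043.13.

5043.13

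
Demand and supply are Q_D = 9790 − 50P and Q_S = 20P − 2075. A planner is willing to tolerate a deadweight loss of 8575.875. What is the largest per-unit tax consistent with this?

In inverse form: demand P = 195.8 − 0.02Q, supply P = 103.75 + 0.05Q.
Competitive equilibrium: 195.8 − 0.02Q = 103.75 + 0.05Q → Q* = 1315, P* = 169.5.
A tax t gives ΔQ = t/0.07 and wedge t, so DWL = t²/0.14.
t²/0.14 = 8575.875 → t² = 1200.6225 → t = 34.65.

34.65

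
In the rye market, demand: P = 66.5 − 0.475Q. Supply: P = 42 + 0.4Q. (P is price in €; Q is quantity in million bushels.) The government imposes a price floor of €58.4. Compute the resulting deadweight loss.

Competitive equilibrium: 66.5 − 0.475Q = 42 + 0.4Q → Q* = 28, P* = 53.2.
At the floor P = 58.4, quantity demanded = (66.5 − 58.4)/0.475 = 17.0526.
Sellers' marginal cost at Q' = 17.0526: 42 + 0.4·17.0526 = 48.821.
ΔQ = 28 − 17.0526 = 10.9474; wedge = 58.4 − 48.821 = 9.579.
Welfare loss = ½ × 10.9474 × 9.579 = €52.43 million.

€52.43 million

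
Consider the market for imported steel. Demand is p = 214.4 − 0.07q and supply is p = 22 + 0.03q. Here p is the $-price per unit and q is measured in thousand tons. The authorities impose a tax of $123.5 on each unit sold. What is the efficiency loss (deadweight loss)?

Competitive equilibrium: 214.4 − 0.07q = 22 + 0.03q → q* = 1924, p* = 79.72.
With the tax, the buyer price exceeds the seller price by 123.5: (214.4 − 0.07q) − (22 + 0.03q) = 123.5 → q' = 689.
Δq = 1924 − 689 = 1235; the wedge equals the tax, 123.5.
The triangle = ½ × 1235 × 123.5 = $76261.25 thousand.

$76261.25 thousand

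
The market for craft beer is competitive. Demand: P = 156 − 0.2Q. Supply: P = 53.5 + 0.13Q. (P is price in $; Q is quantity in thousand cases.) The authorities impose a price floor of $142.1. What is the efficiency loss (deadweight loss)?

Competitive equilibrium: 156 − 0.2Q = 53.5 + 0.13Q → Q* = 310.6061, P* = 93.8788.
At the floor P = 142.1, quantity demanded = (156 − 142.1)/0.2 = 69.5.
Sellers' marginal cost at Q' = 69.5: 53.5 + 0.13·69.5 = 62.535.
ΔQ = 310.6061 − 69.5 = 241.1061; wedge = 142.1 − 62.535 = 79.565.
DWL = ½ × 241.1061 × 79.565 = $9591.80 thousand.

$9591.80 thousand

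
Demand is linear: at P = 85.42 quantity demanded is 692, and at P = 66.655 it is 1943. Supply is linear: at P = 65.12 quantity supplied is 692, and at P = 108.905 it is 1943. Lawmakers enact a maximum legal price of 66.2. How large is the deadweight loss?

3518.30

Demand slope = (66.655 − 85.42)/(1943 − 692) = −0.015, so P = 95.8 − 0.015Q.
Supply slope = (108.905 − 65.12)/(1943 − 692) = 0.035, so P = 40.9 + 0.035Q.
Competitive equilibrium: 95.8 − 0.015Q = 40.9 + 0.035Q → Q* = 1098, P* = 79.33.
At the ceiling P = 66.2, quantity supplied = (66.2 − 40.9)/0.035 = 722.8571.
Willingness to pay at Q' = 722.8571: 95.8 − 0.015·722.8571 = 84.9571.
ΔQ = 1098 − 722.8571 = 375.1429; wedge = 84.9571 − 66.2 = 18.7571.
The triangle = ½ × 375.1429 × 18.7571 = 3518.30.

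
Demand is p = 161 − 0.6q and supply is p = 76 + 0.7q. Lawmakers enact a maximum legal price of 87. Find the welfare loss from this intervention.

1603.64

Competitive equilibrium: 161 − 0.6q = 76 + 0.7q → q* = 65.3846, p* = 121.7692.
At the ceiling p = 87, quantity supplied = (87 − 76)/0.7 = 15.7143.
Willingness to pay at q' = 15.7143: 161 − 0.6·15.7143 = 151.5714.
Δq = 65.3846 − 15.7143 = 49.6703; wedge = 151.5714 − 87 = 64.5714.
The triangle = ½ × 49.6703 × 64.5714 = 1603.64.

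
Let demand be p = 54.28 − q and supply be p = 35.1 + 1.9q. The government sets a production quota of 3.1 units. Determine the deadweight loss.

Competitive equilibrium: 54.28 − q = 35.1 + 1.9q → q* = 6.6138, p* = 47.6662.
At q = 3.1: demand price = 54.28 − 1·3.1 = 51.18; supply price = 35.1 + 1.9·3.1 = 40.99.
Δq = 6.6138 − 3.1 = 3.5138; wedge = 51.18 − 40.99 = 10.19.
Deadweight loss = ½ × 3.5138 × 10.19 = 17.90.

17.90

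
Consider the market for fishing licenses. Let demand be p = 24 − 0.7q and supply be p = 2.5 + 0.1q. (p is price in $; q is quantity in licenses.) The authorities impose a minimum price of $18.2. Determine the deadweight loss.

Competitive equilibrium: 24 − 0.7q = 2.5 + 0.1q → q* = 26.875, p* = 5.1875.
At the floor p = 18.2, quantity demanded = (24 − 18.2)/0.7 = 8.2857.
Sellers' marginal cost at q' = 8.2857: 2.5 + 0.1·8.2857 = 3.3286.
Δq = 26.875 − 8.2857 = 18.5893; wedge = 18.2 − 3.3286 = 14.8714.
Deadweight loss = ½ × 18.5893 × 14.8714 = $138.22.

$138.22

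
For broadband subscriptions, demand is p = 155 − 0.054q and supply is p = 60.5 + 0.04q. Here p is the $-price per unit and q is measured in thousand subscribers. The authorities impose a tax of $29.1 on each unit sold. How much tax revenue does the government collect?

$20246.17 thousand

Competitive equilibrium: 155 − 0.054q = 60.5 + 0.04q → q* = 1005.3191, p* = 100.7128.
With the tax, the buyer price exceeds the seller price by 29.1: (155 − 0.054q) − (60.5 + 0.04q) = 29.1 → q' = 695.7447.
Tax revenue = 29.1 × 695.7447 = $20246.17 thousand.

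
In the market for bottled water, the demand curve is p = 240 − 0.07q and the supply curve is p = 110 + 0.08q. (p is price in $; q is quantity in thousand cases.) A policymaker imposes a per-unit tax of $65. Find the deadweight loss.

$14083.33 thousand

Competitive equilibrium: 240 − 0.07q = 110 + 0.08q → q* = 866.66667, p* = 179.33333.
With the tax, the buyer price exceeds the seller price by 65: (240 − 0.07q) − (110 + 0.08q) = 65 → q' = 433.33333.
Δq = 866.66667 − 433.33333 = 433.33334; the wedge equals the tax, 65.
DWL = ½ × 433.33334 × 65 = $14083.33 thousand.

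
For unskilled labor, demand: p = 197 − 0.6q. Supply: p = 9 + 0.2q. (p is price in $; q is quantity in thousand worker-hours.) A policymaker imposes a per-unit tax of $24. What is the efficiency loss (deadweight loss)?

Competitive equilibrium: 197 − 0.6q = 9 + 0.2q → q* = 235, p* = 56.
With the tax, the buyer price exceeds the seller price by 24: (197 − 0.6q) − (9 + 0.2q) = 24 → q' = 205.
Δq = 235 − 205 = 30; the wedge equals the tax, 24.
Deadweight loss = ½ × 30 × 24 = $360 thousand.

$360 thousand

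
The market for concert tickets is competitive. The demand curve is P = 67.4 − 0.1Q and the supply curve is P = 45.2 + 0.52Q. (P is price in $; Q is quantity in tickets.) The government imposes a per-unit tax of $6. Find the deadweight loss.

Competitive equilibrium: 67.4 − 0.1Q = 45.2 + 0.52Q → Q* = 35.8065, P* = 63.8194.
With the tax, the buyer price exceeds the seller price by 6: (67.4 − 0.1Q) − (45.2 + 0.52Q) = 6 → Q' = 26.129.
ΔQ = 35.8065 − 26.129 = 9.6775; the wedge equals the tax, 6.
DWL = ½ × 9.6775 × 6 = $29.03.

$29.03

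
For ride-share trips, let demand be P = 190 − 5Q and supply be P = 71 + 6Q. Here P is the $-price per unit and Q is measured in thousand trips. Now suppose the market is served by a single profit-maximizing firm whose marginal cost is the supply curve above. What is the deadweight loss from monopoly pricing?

Competitive equilibrium: 190 − 5Q = 71 + 6Q → Q* = 10.8182, P* = 135.9091.
Marginal revenue: MR = 190 − 10Q. Set MR = MC: 190 − 10Q = 71 + 6Q → Q_m = 7.4375.
Price P_m = 190 − 5·7.4375 = 152.8125; MC(Q_m) = 71 + 6·7.4375 = 115.625.
Competitive Q* = 10.8182, so ΔQ = 3.3807; wedge = 152.8125 − 115.625 = 37.1875.
Welfare loss = ½ × 3.3807 × 37.1875 = $62.86 thousand.

$62.86 thousand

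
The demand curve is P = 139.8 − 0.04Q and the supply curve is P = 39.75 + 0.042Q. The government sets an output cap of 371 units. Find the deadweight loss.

Competitive equilibrium: 139.8 − 0.04Q = 39.75 + 0.042Q → Q* = 1220.122, P* = 90.9951.
At Q = 371: demand price = 139.8 − 0.04·371 = 124.96; supply price = 39.75 + 0.042·371 = 55.332.
ΔQ = 1220.122 − 371 = 849.122; wedge = 124.96 − 55.332 = 69.628.
Deadweight loss = ½ × 849.122 × 69.628 = 29561.33.

29561.33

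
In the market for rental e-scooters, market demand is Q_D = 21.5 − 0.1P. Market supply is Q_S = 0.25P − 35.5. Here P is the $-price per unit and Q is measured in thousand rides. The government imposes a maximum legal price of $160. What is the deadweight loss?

$3.57 thousand

In inverse form: demand P = 215 − 10Q, supply P = 142 + 4Q.
Competitive equilibrium: 215 − 10Q = 142 + 4Q → Q* = 5.2143, P* = 162.8571.
At the ceiling P = 160, quantity supplied = (160 − 142)/4 = 4.5.
Willingness to pay at Q' = 4.5: 215 − 10·4.5 = 170.
ΔQ = 5.2143 − 4.5 = 0.7143; wedge = 170 − 160 = 10.
The triangle = ½ × 0.7143 × 10 = $3.57 thousand.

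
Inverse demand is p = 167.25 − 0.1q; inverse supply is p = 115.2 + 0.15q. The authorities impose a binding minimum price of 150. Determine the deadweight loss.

159.31

Competitive equilibrium: 167.25 − 0.1q = 115.2 + 0.15q → q* = 208.2, p* = 146.43.
At the floor p = 150, quantity demanded = (167.25 − 150)/0.1 = 172.5.
Sellers' marginal cost at q' = 172.5: 115.2 + 0.15·172.5 = 141.075.
Δq = 208.2 − 172.5 = 35.7; wedge = 150 − 141.075 = 8.925.
Welfare loss = ½ × 35.7 × 8.925 = 159.31.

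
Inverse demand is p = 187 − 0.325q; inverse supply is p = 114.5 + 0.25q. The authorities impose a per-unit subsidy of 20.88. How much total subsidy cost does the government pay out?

3390.912

Competitive equilibrium: 187 − 0.325q = 114.5 + 0.25q → q* = 126.087, p* = 146.0217.
The subsidy lowers effective supply by 20.88: p = 93.62 + 0.25q.
New quantity: 187 − 0.325q = 93.62 + 0.25q → q' = 162.4.
Total subsidy cost = 20.88 × 162.4 = 3390.912.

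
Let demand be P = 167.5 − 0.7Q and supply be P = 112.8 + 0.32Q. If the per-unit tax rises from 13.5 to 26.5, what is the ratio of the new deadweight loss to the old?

Competitive equilibrium: 167.5 − 0.7Q = 112.8 + 0.32Q → Q* = 53.6275, P* = 129.9608.
For a per-unit tax t: ΔQ = t/1.02, so DWL = ½·t·(t/1.02) = t²/2.04.
At t = 13.5: DWL = 89.338. At t = 26.5: DWL = 344.240.
Ratio = (26.5/13.5)² = 3.853.

3.853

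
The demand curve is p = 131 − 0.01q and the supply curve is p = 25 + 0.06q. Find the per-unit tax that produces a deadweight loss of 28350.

63

Competitive equilibrium: 131 − 0.01q = 25 + 0.06q → q* = 1514.2857, p* = 115.8571.
A tax t gives Δq = t/0.07 and wedge t, so DWL = t²/0.14.
t²/0.14 = 28350 → t² = 3969 → t = 63.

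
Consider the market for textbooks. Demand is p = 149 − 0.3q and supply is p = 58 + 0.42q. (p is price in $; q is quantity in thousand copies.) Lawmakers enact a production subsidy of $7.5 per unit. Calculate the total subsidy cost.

Competitive equilibrium: 149 − 0.3q = 58 + 0.42q → q* = 126.3889, p* = 111.0833.
The subsidy lowers effective supply by 7.5: p = 50.5 + 0.42q.
New quantity: 149 − 0.3q = 50.5 + 0.42q → q' = 136.8056.
Total subsidy cost = 7.5 × 136.8056 = $1026.04 thousand.

$1026.04 thousand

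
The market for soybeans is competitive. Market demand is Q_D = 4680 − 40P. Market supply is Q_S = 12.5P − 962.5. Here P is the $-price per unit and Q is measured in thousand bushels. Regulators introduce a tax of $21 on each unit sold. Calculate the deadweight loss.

In inverse form: demand P = 117 − 0.025Q, supply P = 77 + 0.08Q.
Competitive equilibrium: 117 − 0.025Q = 77 + 0.08Q → Q* = 380.9524, P* = 107.4762.
With the tax, the buyer price exceeds the seller price by 21: (117 − 0.025Q) − (77 + 0.08Q) = 21 → Q' = 180.9524.
ΔQ = 380.9524 − 180.9524 = 200; the wedge equals the tax, 21.
Deadweight loss = ½ × 200 × 21 = $2100 thousand.

$2100 thousand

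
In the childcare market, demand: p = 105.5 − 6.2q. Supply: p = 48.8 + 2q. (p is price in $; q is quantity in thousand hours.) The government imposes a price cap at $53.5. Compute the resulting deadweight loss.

Competitive equilibrium: 105.5 − 6.2q = 48.8 + 2q → q* = 6.9146, p* = 62.6293.
At the ceiling p = 53.5, quantity supplied = (53.5 − 48.8)/2 = 2.35.
Willingness to pay at q' = 2.35: 105.5 − 6.2·2.35 = 90.93.
Δq = 6.9146 − 2.35 = 4.5646; wedge = 90.93 − 53.5 = 37.43.
Welfare loss = ½ × 4.5646 × 37.43 = $85.43 thousand.

$85.43 thousand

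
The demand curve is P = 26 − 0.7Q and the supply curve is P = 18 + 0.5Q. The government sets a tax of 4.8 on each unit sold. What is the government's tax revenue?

12.80

Competitive equilibrium: 26 − 0.7Q = 18 + 0.5Q → Q* = 6.6667, P* = 21.3333.
With the tax, the buyer price exceeds the seller price by 4.8: (26 − 0.7Q) − (18 + 0.5Q) = 4.8 → Q' = 2.6667.
Tax revenue = 4.8 × 2.6667 = 12.80.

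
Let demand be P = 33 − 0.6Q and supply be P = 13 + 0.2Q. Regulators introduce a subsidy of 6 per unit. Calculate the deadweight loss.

22.50

Competitive equilibrium: 33 − 0.6Q = 13 + 0.2Q → Q* = 25, P* = 18.
The subsidy lowers effective supply by 6: P = 7 + 0.2Q.
New quantity: 33 − 0.6Q = 7 + 0.2Q → Q' = 32.5.
Overproduction ΔQ = 32.5 − 25 = 7.5; wedge = subsidy = 6.
Welfare loss = ½ × 7.5 × 6 = 22.50.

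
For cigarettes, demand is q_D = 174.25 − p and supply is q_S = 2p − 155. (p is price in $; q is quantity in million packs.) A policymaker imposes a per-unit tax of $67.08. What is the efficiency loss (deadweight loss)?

$1499.91 million

In inverse form: demand p = 174.25 − q, supply p = 77.5 + 0.5q.
Competitive equilibrium: 174.25 − q = 77.5 + 0.5q → q* = 64.5, p* = 109.75.
With the tax, the buyer price exceeds the seller price by 67.08: (174.25 − q) − (77.5 + 0.5q) = 67.08 → q' = 19.78.
Δq = 64.5 − 19.78 = 44.72; the wedge equals the tax, 67.08.
DWL = ½ × 44.72 × 67.08 = $1499.91 million.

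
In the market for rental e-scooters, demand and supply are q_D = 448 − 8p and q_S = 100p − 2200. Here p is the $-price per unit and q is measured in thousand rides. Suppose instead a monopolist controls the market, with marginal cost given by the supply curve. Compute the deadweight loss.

In inverse form: demand p = 56 − 0.125q, supply p = 22 + 0.01q.
Competitive equilibrium: 56 − 0.125q = 22 + 0.01q → q* = 251.8519, p* = 24.5185.
Marginal revenue: MR = 56 − 0.25q. Set MR = MC: 56 − 0.25q = 22 + 0.01q → q_m = 130.7692.
Price p_m = 56 − 0.125·130.7692 = 39.6539; MC(q_m) = 22 + 0.01·130.7692 = 23.3077.
Competitive q* = 251.8519, so Δq = 121.0827; wedge = 39.6539 − 23.3077 = 16.3462.
Deadweight loss = ½ × 121.0827 × 16.3462 = $989.62 thousand.

$989.62 thousand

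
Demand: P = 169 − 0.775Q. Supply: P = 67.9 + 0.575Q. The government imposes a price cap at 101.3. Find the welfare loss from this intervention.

190.56

Competitive equilibrium: 169 − 0.775Q = 67.9 + 0.575Q → Q* = 74.8889, P* = 110.9611.
At the ceiling P = 101.3, quantity supplied = (101.3 − 67.9)/0.575 = 58.087.
Willingness to pay at Q' = 58.087: 169 − 0.775·58.087 = 123.9826.
ΔQ = 74.8889 − 58.087 = 16.8019; wedge = 123.9826 − 101.3 = 22.6826.
Welfare loss = ½ × 16.8019 × 22.6826 = 190.56.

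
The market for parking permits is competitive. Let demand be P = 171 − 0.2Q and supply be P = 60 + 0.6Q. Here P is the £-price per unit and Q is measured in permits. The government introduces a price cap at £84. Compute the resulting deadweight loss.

Competitive equilibrium: 171 − 0.2Q = 60 + 0.6Q → Q* = 138.75, P* = 143.25.
At the ceiling P = 84, quantity supplied = (84 − 60)/0.6 = 40.
Willingness to pay at Q' = 40: 171 − 0.2·40 = 163.
ΔQ = 138.75 − 40 = 98.75; wedge = 163 − 84 = 79.
DWL = ½ × 98.75 × 79 = £3900.625.

£3900.625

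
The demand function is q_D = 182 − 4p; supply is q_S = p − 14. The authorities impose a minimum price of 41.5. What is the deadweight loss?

52.90

In inverse form: demand p = 45.5 − 0.25q, supply p = 14 + q.
Competitive equilibrium: 45.5 − 0.25q = 14 + q → q* = 25.2, p* = 39.2.
At the floor p = 41.5, quantity demanded = (45.5 − 41.5)/0.25 = 16.
Sellers' marginal cost at q' = 16: 14 + 1·16 = 30.
Δq = 25.2 − 16 = 9.2; wedge = 41.5 − 30 = 11.5.
Deadweight loss = ½ × 9.2 × 11.5 = 52.90.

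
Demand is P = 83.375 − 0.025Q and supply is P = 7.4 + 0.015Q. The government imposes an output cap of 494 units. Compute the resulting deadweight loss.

Competitive equilibrium: 83.375 − 0.025Q = 7.4 + 0.015Q → Q* = 1899.375, P* = 35.8906.
At Q = 494: demand price = 83.375 − 0.025·494 = 71.025; supply price = 7.4 + 0.015·494 = 14.81.
ΔQ = 1899.375 − 494 = 1405.375; wedge = 71.025 − 14.81 = 56.215.
Welfare loss = ½ × 1405.375 × 56.215 = 39501.58.

39501.58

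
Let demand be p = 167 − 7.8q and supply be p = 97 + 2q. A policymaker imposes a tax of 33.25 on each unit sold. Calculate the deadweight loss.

Competitive equilibrium: 167 − 7.8q = 97 + 2q → q* = 7.1429, p* = 111.2857.
With the tax, the buyer price exceeds the seller price by 33.25: (167 − 7.8q) − (97 + 2q) = 33.25 → q' = 3.75.
Δq = 7.1429 − 3.75 = 3.3929; the wedge equals the tax, 33.25.
DWL = ½ × 3.3929 × 33.25 = 56.41.

56.41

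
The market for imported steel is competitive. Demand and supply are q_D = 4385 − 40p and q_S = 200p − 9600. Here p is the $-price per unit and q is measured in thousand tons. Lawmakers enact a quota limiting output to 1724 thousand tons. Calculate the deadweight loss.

In inverse form: demand p = 109.625 − 0.025q, supply p = 48 + 0.005q.
Competitive equilibrium: 109.625 − 0.025q = 48 + 0.005q → q* = 2054.1667, p* = 58.2708.
At q = 1724: demand price = 109.625 − 0.025·1724 = 66.525; supply price = 48 + 0.005·1724 = 56.62.
Δq = 2054.1667 − 1724 = 330.1667; wedge = 66.525 − 56.62 = 9.905.
The triangle = ½ × 330.1667 × 9.905 = $1635.15 thousand.

$1635.15 thousand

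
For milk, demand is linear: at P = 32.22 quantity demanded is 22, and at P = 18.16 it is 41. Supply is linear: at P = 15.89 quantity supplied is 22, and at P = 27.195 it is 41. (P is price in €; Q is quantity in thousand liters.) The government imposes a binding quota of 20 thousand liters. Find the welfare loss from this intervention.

Demand slope = (18.16 − 32.22)/(41 − 22) = −0.74, so P = 48.5 − 0.74Q.
Supply slope = (27.195 − 15.89)/(41 − 22) = 0.595, so P = 2.8 + 0.595Q.
Competitive equilibrium: 48.5 − 0.74Q = 2.8 + 0.595Q → Q* = 34.2322, P* = 23.1682.
At Q = 20: demand price = 48.5 − 0.74·20 = 33.7; supply price = 2.8 + 0.595·20 = 14.7.
ΔQ = 34.2322 − 20 = 14.2322; wedge = 33.7 − 14.7 = 19.
DWL = ½ × 14.2322 × 19 = €135.21 thousand.

€135.21 thousand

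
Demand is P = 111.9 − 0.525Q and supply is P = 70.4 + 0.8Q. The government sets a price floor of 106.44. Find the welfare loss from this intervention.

Competitive equilibrium: 111.9 − 0.525Q = 70.4 + 0.8Q → Q* = 31.3208, P* = 95.4566.
At the floor P = 106.44, quantity demanded = (111.9 − 106.44)/0.525 = 10.4.
Sellers' marginal cost at Q' = 10.4: 70.4 + 0.8·10.4 = 78.72.
ΔQ = 31.3208 − 10.4 = 20.9208; wedge = 106.44 − 78.72 = 27.72.
Welfare loss = ½ × 20.9208 × 27.72 = 289.96.

289.96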